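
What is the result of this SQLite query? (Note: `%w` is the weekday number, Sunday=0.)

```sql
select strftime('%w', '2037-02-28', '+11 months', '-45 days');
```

1

First apply '+11 months', '-45 days': 2037-02-28 → 2037-12-14.
2037-12-14 is a Monday; with Sunday=0 that is 1.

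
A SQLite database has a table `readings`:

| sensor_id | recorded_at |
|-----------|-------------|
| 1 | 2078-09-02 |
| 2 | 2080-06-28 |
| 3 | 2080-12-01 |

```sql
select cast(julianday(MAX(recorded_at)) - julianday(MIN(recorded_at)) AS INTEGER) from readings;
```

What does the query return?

MIN = 2078-09-02, MAX = 2080-12-01.
28 days remain in September 2078 after the 2nd (30 − 2).
Full months from October 2078 through November 2080 contribute their day counts.
Then 1 day into December 2080.
Total: 28 + 31 + 30 + 31 + 31 + 28 + 31 + 30 + 31 + 30 + 31 + 31 + 30 + 31 + 30 + 31 + 31 + 29 + 31 + 30 + 31 + 30 + 31 + 31 + 30 + 31 + 30 + 1 = 821.

821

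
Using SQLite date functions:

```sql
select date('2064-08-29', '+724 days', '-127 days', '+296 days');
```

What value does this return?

Applying '+724 days' to 2064-08-29: counting 724 days forward gives 2066-08-23.
Applying '-127 days' to 2066-08-23: counting 127 days back gives 2066-04-18.
Applying '+296 days' to 2066-04-18: counting 296 days forward gives 2067-02-08.

2067-02-08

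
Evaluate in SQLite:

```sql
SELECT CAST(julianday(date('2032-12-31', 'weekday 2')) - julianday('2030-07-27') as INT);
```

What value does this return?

`weekday 2` advances to the next Tuesday; 2032-12-31 is a Friday, so it moves forward to 2033-01-04.
4 days remain in July 2030 after the 27th (31 − 27).
Full months from August 2030 through December 2032 contribute their day counts.
Then 4 days into January 2033.
Total: 4 + 31 + 30 + 31 + 30 + 31 + 31 + 28 + 31 + 30 + 31 + 30 + 31 + 31 + 30 + 31 + 30 + 31 + 31 + 29 + 31 + 30 + 31 + 30 + 31 + 31 + 30 + 31 + 30 + 31 + 4 = 892.

892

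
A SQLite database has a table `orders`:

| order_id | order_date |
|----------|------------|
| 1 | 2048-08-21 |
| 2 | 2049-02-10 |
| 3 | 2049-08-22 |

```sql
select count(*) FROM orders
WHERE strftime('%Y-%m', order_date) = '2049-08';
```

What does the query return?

Rows with year-month 2049-08: 2049-08-22 → 1.

1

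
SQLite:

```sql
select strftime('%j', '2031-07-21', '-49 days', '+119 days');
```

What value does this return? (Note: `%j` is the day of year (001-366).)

272

First apply '-49 days', '+119 days': 2031-07-21 → 2031-09-29.
Day-of-year for 2031-09-29: days since 2031-01-01 inclusive = 272, zero-padded to 272.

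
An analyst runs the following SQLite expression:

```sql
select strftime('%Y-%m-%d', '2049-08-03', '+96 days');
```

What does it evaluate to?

2049-11-07

First apply '+96 days': 2049-08-03 → 2049-11-07.
`%Y-%m-%d` extracts the ISO date: 2049-11-07.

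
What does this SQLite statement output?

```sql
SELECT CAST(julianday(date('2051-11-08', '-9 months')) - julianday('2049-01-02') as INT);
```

767

Adding -9 months to 2051-11-08 gives 2051-02-08.
29 days remain in January 2049 after the 2nd (31 − 2).
Full months from February 2049 through January 2051 contribute their day counts.
Then 8 days into February 2051.
Total: 29 + 28 + 31 + 30 + 31 + 30 + 31 + 31 + 30 + 31 + 30 + 31 + 31 + 28 + 31 + 30 + 31 + 30 + 31 + 31 + 30 + 31 + 30 + 31 + 31 + 8 = 767.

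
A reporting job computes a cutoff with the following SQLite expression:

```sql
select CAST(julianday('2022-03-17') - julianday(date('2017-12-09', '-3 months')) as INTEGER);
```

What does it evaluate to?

1650

Adding -3 months to 2017-12-09 gives 2017-09-09.
21 days remain in September 2017 after the 9th (30 − 9).
Full months from October 2017 through February 2022 contribute their day counts.
Then 17 days into March 2022.
Total: 21 + 31 + 30 + 31 + 31 + 28 + 31 + 30 + 31 + 30 + 31 + 31 + 30 + 31 + 30 + 31 + 31 + 28 + 31 + 30 + 31 + 30 + 31 + 31 + 30 + 31 + 30 + 31 + 31 + 29 + 31 + 30 + 31 + 30 + 31 + 31 + 30 + 31 + 30 + 31 + 31 + 28 + 31 + 30 + 31 + 30 + 31 + 31 + 30 + 31 + 30 + 31 + 31 + 28 + 17 = 1650.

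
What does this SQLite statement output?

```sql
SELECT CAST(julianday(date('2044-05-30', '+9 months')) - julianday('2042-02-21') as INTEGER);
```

1105

Adding +9 months to 2044-05-30 targets 2045-02-30. February 2045 has only 28 days, so SQLite normalizes the 2-day overflow forward to 2045-03-02.
7 days remain in February 2042 after the 21st (28 − 21).
Full months from March 2042 through February 2045 contribute their day counts.
Then 2 days into March 2045.
Total: 7 + 31 + 30 + 31 + 30 + 31 + 31 + 30 + 31 + 30 + 31 + 31 + 28 + 31 + 30 + 31 + 30 + 31 + 31 + 30 + 31 + 30 + 31 + 31 + 29 + 31 + 30 + 31 + 30 + 31 + 31 + 30 + 31 + 30 + 31 + 31 + 28 + 2 = 1105.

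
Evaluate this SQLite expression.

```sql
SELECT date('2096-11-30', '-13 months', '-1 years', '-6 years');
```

Adding -13 months to 2096-11-30 gives 2095-10-30.
Adding -1 year to 2095-10-30 gives 2094-10-30.
Adding -6 years to 2094-10-30 gives 2088-10-30.

2088-10-30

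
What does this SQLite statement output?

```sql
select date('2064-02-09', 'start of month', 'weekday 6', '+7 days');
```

2064-02-09

`start of month` rewinds 2064-02-09 to 2064-02-01.
`weekday 6` advances to the next Saturday; 2064-02-01 is a Friday, so it moves forward to 2064-02-02.
Advancing 7 more days within February lands on 2064-02-09.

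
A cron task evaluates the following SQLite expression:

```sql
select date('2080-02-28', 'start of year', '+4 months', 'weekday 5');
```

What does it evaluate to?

`start of year` rewinds 2080-02-28 to 2080-01-01.
Adding +4 months to 2080-01-01 gives 2080-05-01.
`weekday 5` advances to the next Friday; 2080-05-01 is a Wednesday, so it moves forward to 2080-05-03.

2080-05-03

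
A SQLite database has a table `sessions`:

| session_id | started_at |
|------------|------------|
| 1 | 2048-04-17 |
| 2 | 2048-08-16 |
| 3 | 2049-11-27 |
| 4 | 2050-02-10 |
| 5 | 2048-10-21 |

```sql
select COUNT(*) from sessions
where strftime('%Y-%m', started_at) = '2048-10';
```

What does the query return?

Rows with year-month 2048-10: 2048-10-21 → 1.

1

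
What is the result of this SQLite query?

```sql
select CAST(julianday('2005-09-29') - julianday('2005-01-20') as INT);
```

11 days remain in January 2005 after the 20th (31 − 20).
Full months from February 2005 through August 2005 contribute their day counts.
Then 29 days into September 2005.
Total: 11 + 28 + 31 + 30 + 31 + 30 + 31 + 31 + 29 = 252.

252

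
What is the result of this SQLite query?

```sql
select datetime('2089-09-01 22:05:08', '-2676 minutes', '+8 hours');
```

2089-08-31 09:29:08

2676 minutes = 44h 36m; -2676 minutes from 2089-09-01 22:05:08 is 2089-08-31 01:29:08 (crosses midnight).
+8 hours from 2089-08-31 01:29:08 is 2089-08-31 09:29:08.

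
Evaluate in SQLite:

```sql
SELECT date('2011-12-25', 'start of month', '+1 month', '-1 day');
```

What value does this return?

`start of month` rewinds 2011-12-25 to 2011-12-01.
Adding +1 month to 2011-12-01 gives 2012-01-01.
Going back 1 day from 2012-01-01 reaches 2011-12-31 (last day of December, 31 days).

2011-12-31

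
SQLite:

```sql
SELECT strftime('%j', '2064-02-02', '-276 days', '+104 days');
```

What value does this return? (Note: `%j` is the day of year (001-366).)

226

First apply '-276 days', '+104 days': 2064-02-02 → 2063-08-14.
Day-of-year for 2063-08-14: days since 2063-01-01 inclusive = 226, zero-padded to 226.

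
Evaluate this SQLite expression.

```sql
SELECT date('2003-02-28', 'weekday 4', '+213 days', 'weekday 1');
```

2003-10-06

`weekday 4` advances to the next Thursday; 2003-02-28 is a Friday, so it moves forward to 2003-03-06.
Applying '+213 days' to 2003-03-06: counting 213 days forward gives 2003-10-05.
`weekday 1` advances to the next Monday; 2003-10-05 is a Sunday, so it moves forward to 2003-10-06.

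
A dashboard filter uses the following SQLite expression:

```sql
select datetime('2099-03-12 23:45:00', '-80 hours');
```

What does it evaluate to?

-80 hours from 2099-03-12 23:45:00 is 2099-03-09 15:45:00 (crosses midnight).

2099-03-09 15:45:00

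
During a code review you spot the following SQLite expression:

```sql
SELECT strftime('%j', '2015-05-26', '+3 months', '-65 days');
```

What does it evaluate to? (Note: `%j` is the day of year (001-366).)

173

First apply '+3 months', '-65 days': 2015-05-26 → 2015-06-22.
Day-of-year for 2015-06-22: days since 2015-01-01 inclusive = 173, zero-padded to 173.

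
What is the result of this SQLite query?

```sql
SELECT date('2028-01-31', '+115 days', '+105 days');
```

Applying '+115 days' to 2028-01-31: counting 115 days forward gives 2028-05-25.
Applying '+105 days' to 2028-05-25: counting 105 days forward gives 2028-09-07.

2028-09-07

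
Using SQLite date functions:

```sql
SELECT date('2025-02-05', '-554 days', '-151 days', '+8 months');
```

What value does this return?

Applying '-554 days' to 2025-02-05: counting 554 days back gives 2023-08-01.
Applying '-151 days' to 2023-08-01: counting 151 days back gives 2023-03-03.
Adding +8 months to 2023-03-03 gives 2023-11-03.

2023-11-03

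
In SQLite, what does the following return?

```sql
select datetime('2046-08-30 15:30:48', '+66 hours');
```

2046-09-02 09:30:48

+66 hours from 2046-08-30 15:30:48 is 2046-09-02 09:30:48 (crosses midnight).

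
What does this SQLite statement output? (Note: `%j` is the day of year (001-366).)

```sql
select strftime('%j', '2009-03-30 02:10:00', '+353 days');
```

077

First apply '+353 days': 2009-03-30 02:10:00 → 2010-03-18 02:10:00.
Day-of-year for 2010-03-18: days since 2010-01-01 inclusive = 77, zero-padded to 077.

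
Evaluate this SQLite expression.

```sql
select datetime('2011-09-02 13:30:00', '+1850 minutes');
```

2011-09-03 20:20:00

1850 minutes = 30h 50m; +1850 minutes from 2011-09-02 13:30:00 is 2011-09-03 20:20:00 (crosses midnight).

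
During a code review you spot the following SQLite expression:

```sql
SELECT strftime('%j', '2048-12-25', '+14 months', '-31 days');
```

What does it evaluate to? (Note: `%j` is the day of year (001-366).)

025

First apply '+14 months', '-31 days': 2048-12-25 → 2050-01-25.
Day-of-year for 2050-01-25: days since 2050-01-01 inclusive = 25, zero-padded to 025.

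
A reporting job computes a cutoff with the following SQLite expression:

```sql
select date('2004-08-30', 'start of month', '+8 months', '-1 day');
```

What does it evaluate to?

`start of month` rewinds 2004-08-30 to 2004-08-01.
Adding +8 months to 2004-08-01 gives 2005-04-01.
Going back 1 day from 2005-04-01 reaches 2005-03-31 (last day of March, 31 days).

2005-03-31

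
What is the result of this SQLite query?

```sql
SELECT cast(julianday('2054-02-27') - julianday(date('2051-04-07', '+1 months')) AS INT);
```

Adding +1 month to 2051-04-07 gives 2051-05-07.
24 days remain in May 2051 after the 7th (31 − 7).
Full months from June 2051 through January 2054 contribute their day counts.
Then 27 days into February 2054.
Total: 24 + 30 + 31 + 31 + 30 + 31 + 30 + 31 + 31 + 29 + 31 + 30 + 31 + 30 + 31 + 31 + 30 + 31 + 30 + 31 + 31 + 28 + 31 + 30 + 31 + 30 + 31 + 31 + 30 + 31 + 30 + 31 + 31 + 27 = 1027.

1027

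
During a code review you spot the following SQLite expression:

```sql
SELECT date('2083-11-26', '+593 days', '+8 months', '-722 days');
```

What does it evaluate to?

2084-03-19

Applying '+593 days' to 2083-11-26: counting 593 days forward gives 2085-07-11.
Adding +8 months to 2085-07-11 gives 2086-03-11.
Applying '-722 days' to 2086-03-11: counting 722 days back gives 2084-03-19.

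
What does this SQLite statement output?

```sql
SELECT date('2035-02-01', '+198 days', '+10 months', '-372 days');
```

2035-06-12

Applying '+198 days' to 2035-02-01: counting 198 days forward gives 2035-08-18.
Adding +10 months to 2035-08-18 gives 2036-06-18.
Applying '-372 days' to 2036-06-18: counting 372 days back gives 2035-06-12.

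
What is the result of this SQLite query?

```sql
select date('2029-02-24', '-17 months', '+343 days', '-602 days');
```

Adding -17 months to 2029-02-24 gives 2027-09-24.
Applying '+343 days' to 2027-09-24: counting 343 days forward gives 2028-09-01.
Applying '-602 days' to 2028-09-01: counting 602 days back gives 2027-01-08.

2027-01-08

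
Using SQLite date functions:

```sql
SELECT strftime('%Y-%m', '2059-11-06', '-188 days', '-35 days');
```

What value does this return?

2059-03

First apply '-188 days', '-35 days': 2059-11-06 → 2059-03-28.
`%Y-%m` extracts the year-month: 2059-03.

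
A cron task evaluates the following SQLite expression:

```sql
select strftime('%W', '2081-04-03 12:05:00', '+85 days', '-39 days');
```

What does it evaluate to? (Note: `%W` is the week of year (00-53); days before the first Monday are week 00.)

20

First apply '+85 days', '-39 days': 2081-04-03 12:05:00 → 2081-05-19 12:05:00.
2081-05-19 is a Monday. SQLite's %W counts Mondays since the year started; the result is 20.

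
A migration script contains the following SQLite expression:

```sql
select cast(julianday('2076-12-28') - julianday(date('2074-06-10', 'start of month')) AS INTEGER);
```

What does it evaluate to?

941

`start of month` rewinds 2074-06-10 to 2074-06-01.
29 days remain in June 2074 after the 1st (30 − 1).
Full months from July 2074 through November 2076 contribute their day counts.
Then 28 days into December 2076.
Total: 29 + 31 + 31 + 30 + 31 + 30 + 31 + 31 + 28 + 31 + 30 + 31 + 30 + 31 + 31 + 30 + 31 + 30 + 31 + 31 + 29 + 31 + 30 + 31 + 30 + 31 + 31 + 30 + 31 + 30 + 28 = 941.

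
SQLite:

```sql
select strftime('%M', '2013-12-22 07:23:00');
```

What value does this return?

23

`%M` extracts the 2-digit minute: 23.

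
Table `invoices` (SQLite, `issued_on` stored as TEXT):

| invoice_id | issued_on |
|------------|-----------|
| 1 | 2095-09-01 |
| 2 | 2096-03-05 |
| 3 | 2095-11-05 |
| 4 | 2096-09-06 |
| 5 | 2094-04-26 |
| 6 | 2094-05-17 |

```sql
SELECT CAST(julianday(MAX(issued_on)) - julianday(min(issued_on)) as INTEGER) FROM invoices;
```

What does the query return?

864

MIN = 2094-04-26, MAX = 2096-09-06.
4 days remain in April 2094 after the 26th (30 − 26).
Full months from May 2094 through August 2096 contribute their day counts.
Then 6 days into September 2096.
Total: 4 + 31 + 30 + 31 + 31 + 30 + 31 + 30 + 31 + 31 + 28 + 31 + 30 + 31 + 30 + 31 + 31 + 30 + 31 + 30 + 31 + 31 + 29 + 31 + 30 + 31 + 30 + 31 + 31 + 6 = 864.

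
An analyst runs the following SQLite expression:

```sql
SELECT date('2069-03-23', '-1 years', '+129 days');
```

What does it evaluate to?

2068-07-30

Adding -1 year to 2069-03-23 gives 2068-03-23.
Applying '+129 days' to 2068-03-23: counting 129 days forward gives 2068-07-30.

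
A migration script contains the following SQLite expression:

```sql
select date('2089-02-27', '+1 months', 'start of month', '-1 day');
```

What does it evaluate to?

Adding +1 month to 2089-02-27 gives 2089-03-27.
`start of month` rewinds 2089-03-27 to 2089-03-01.
Going back 1 day from 2089-03-01 reaches 2089-02-28 (last day of February, 28 days).

2089-02-28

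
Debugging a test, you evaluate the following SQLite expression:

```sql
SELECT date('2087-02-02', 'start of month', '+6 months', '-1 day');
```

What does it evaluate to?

2087-07-31

`start of month` rewinds 2087-02-02 to 2087-02-01.
Adding +6 months to 2087-02-01 gives 2087-08-01.
Going back 1 day from 2087-08-01 reaches 2087-07-31 (last day of July, 31 days).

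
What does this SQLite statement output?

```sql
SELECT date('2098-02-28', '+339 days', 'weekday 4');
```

2099-02-05

Applying '+339 days' to 2098-02-28: counting 339 days forward gives 2099-02-02.
`weekday 4` advances to the next Thursday; 2099-02-02 is a Monday, so it moves forward to 2099-02-05.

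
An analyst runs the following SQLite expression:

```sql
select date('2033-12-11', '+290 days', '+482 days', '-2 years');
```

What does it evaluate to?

Applying '+290 days' to 2033-12-11: counting 290 days forward gives 2034-09-27.
Applying '+482 days' to 2034-09-27: counting 482 days forward gives 2036-01-22.
Adding -2 years to 2036-01-22 gives 2034-01-22.

2034-01-22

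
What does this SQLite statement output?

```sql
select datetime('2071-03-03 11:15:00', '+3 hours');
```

+3 hours from 2071-03-03 11:15:00 is 2071-03-03 14:15:00.

2071-03-03 14:15:00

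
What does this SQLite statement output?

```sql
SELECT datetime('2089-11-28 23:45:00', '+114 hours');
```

+114 hours from 2089-11-28 23:45:00 is 2089-12-03 17:45:00 (crosses midnight).

2089-12-03 17:45:00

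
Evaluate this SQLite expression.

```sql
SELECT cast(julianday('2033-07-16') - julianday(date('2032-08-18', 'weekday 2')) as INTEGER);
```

`weekday 2` advances to the next Tuesday; 2032-08-18 is a Wednesday, so it moves forward to 2032-08-24.
7 days remain in August 2032 after the 24th (31 − 24).
Full months from September 2032 through June 2033 contribute their day counts.
Then 16 days into July 2033.
Total: 7 + 30 + 31 + 30 + 31 + 31 + 28 + 31 + 30 + 31 + 30 + 16 = 326.

326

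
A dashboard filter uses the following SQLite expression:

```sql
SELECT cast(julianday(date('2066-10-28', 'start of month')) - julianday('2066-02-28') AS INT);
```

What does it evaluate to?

`start of month` rewinds 2066-10-28 to 2066-10-01.
0 days remain in February 2066 after the 28th (28 − 28).
Full months from March 2066 through September 2066 contribute their day counts.
Then 1 day into October 2066.
Total: 0 + 31 + 30 + 31 + 30 + 31 + 31 + 30 + 1 = 215.

215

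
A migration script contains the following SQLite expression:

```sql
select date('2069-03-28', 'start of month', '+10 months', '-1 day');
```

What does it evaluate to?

2069-12-31

`start of month` rewinds 2069-03-28 to 2069-03-01.
Adding +10 months to 2069-03-01 gives 2070-01-01.
Going back 1 day from 2070-01-01 reaches 2069-12-31 (last day of December, 31 days).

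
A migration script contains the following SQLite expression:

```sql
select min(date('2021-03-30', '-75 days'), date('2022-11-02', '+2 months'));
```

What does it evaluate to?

2021-01-14

date('2021-03-30', '-75 days') → 2021-01-14.
date('2022-11-02', '+2 months') → 2023-01-02.
Earlier of the two is 2021-01-14.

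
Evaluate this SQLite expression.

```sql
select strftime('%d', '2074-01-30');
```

30

`%d` extracts the 2-digit day of month: 30.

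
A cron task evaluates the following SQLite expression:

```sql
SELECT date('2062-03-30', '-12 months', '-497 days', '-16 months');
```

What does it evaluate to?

2058-07-19

Adding -12 months to 2062-03-30 gives 2061-03-30.
Applying '-497 days' to 2061-03-30: counting 497 days back gives 2059-11-19.
Adding -16 months to 2059-11-19 gives 2058-07-19.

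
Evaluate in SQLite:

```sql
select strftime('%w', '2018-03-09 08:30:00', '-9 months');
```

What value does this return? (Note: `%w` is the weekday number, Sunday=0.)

5

First apply '-9 months': 2018-03-09 08:30:00 → 2017-06-09 08:30:00.
2017-06-09 is a Friday; with Sunday=0 that is 5.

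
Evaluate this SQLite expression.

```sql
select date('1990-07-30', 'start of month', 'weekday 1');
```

1990-07-02

`start of month` rewinds 1990-07-30 to 1990-07-01.
`weekday 1` advances to the next Monday; 1990-07-01 is a Sunday, so it moves forward to 1990-07-02.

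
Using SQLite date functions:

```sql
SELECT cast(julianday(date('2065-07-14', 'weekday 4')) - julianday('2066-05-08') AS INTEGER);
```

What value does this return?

-296

`weekday 4` advances to the next Thursday; 2065-07-14 is a Tuesday, so it moves forward to 2065-07-16.
15 days remain in July 2065 after the 16th (31 − 16).
Full months from August 2065 through April 2066 contribute their day counts.
Then 8 days into May 2066.
Total: 15 + 31 + 30 + 31 + 30 + 31 + 31 + 28 + 31 + 30 + 8 = 296.
The subtraction is earlier − later, so the result is −296 → -296.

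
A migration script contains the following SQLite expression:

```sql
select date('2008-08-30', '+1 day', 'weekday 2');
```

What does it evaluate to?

Advancing 1 more day within August lands on 2008-08-31.
`weekday 2` advances to the next Tuesday; 2008-08-31 is a Sunday, so it moves forward to 2008-09-02.

2008-09-02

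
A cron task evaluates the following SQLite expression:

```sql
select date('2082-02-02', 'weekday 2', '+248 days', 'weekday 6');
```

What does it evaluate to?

2082-10-10

`weekday 2` advances to the next Tuesday; 2082-02-02 is a Monday, so it moves forward to 2082-02-03.
Applying '+248 days' to 2082-02-03: counting 248 days forward gives 2082-10-09.
`weekday 6` advances to the next Saturday; 2082-10-09 is a Friday, so it moves forward to 2082-10-10.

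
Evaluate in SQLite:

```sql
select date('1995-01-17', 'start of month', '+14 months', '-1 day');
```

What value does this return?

1996-02-29

`start of month` rewinds 1995-01-17 to 1995-01-01.
Adding +14 months to 1995-01-01 gives 1996-03-01.
Going back 1 day from 1996-03-01 reaches 1996-02-29 (last day of February, 29 days).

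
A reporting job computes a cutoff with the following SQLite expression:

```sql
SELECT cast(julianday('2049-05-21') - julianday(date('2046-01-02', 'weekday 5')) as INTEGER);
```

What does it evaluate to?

1232

`weekday 5` advances to the next Friday; 2046-01-02 is a Tuesday, so it moves forward to 2046-01-05.
26 days remain in January 2046 after the 5th (31 − 5).
Full months from February 2046 through April 2049 contribute their day counts.
Then 21 days into May 2049.
Total: 26 + 28 + 31 + 30 + 31 + 30 + 31 + 31 + 30 + 31 + 30 + 31 + 31 + 28 + 31 + 30 + 31 + 30 + 31 + 31 + 30 + 31 + 30 + 31 + 31 + 29 + 31 + 30 + 31 + 30 + 31 + 31 + 30 + 31 + 30 + 31 + 31 + 28 + 31 + 30 + 21 = 1232.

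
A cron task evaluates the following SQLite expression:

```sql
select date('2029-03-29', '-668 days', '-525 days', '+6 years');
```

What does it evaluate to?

Applying '-668 days' to 2029-03-29: counting 668 days back gives 2027-05-31.
Applying '-525 days' to 2027-05-31: counting 525 days back gives 2025-12-22.
Adding +6 years to 2025-12-22 gives 2031-12-22.

2031-12-22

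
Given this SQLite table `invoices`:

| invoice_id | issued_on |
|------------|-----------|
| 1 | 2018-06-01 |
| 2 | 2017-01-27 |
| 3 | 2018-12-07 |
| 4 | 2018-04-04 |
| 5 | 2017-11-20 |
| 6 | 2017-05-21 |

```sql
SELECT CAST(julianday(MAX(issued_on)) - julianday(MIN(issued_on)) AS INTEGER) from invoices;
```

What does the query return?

679

MIN = 2017-01-27, MAX = 2018-12-07.
4 days remain in January 2017 after the 27th (31 − 27).
Full months from February 2017 through November 2018 contribute their day counts.
Then 7 days into December 2018.
Total: 4 + 28 + 31 + 30 + 31 + 30 + 31 + 31 + 30 + 31 + 30 + 31 + 31 + 28 + 31 + 30 + 31 + 30 + 31 + 31 + 30 + 31 + 30 + 7 = 679.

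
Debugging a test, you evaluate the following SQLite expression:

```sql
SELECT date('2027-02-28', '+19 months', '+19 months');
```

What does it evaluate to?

2030-04-28

Adding +19 months to 2027-02-28 gives 2028-09-28.
Adding +19 months to 2028-09-28 gives 2030-04-28.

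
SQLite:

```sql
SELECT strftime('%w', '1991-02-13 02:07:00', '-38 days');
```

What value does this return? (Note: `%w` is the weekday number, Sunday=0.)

First apply '-38 days': 1991-02-13 02:07:00 → 1991-01-06 02:07:00.
1991-01-06 is a Sunday; with Sunday=0 that is 0.

0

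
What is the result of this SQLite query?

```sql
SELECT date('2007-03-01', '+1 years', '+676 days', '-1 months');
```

2009-12-06

Adding +1 year to 2007-03-01 gives 2008-03-01.
Applying '+676 days' to 2008-03-01: counting 676 days forward gives 2010-01-06.
Adding -1 month to 2010-01-06 gives 2009-12-06.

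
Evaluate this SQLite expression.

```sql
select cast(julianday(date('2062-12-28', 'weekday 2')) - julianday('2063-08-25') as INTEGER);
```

-235

`weekday 2` advances to the next Tuesday; 2062-12-28 is a Thursday, so it moves forward to 2063-01-02.
29 days remain in January 2063 after the 2nd (31 − 2).
Full months from February 2063 through July 2063 contribute their day counts.
Then 25 days into August 2063.
Total: 29 + 28 + 31 + 30 + 31 + 30 + 31 + 25 = 235.
The subtraction is earlier − later, so the result is −235 → -235.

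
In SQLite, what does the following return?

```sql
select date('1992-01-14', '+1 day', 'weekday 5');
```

1992-01-17

Advancing 1 more day within January lands on 1992-01-15.
`weekday 5` advances to the next Friday; 1992-01-15 is a Wednesday, so it moves forward to 1992-01-17.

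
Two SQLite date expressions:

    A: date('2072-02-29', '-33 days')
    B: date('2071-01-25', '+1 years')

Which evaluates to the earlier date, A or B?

B

A = 2072-01-27.
B = 2072-01-25.
B is earlier.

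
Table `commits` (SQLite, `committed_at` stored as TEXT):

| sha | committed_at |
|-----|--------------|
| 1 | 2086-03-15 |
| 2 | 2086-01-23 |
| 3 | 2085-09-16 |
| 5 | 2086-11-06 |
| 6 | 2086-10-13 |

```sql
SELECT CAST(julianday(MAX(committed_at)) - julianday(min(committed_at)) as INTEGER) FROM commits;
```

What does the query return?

MIN = 2085-09-16, MAX = 2086-11-06.
14 days remain in September 2085 after the 16th (30 − 16).
Full months from October 2085 through October 2086 contribute their day counts.
Then 6 days into November 2086.
Total: 14 + 31 + 30 + 31 + 31 + 28 + 31 + 30 + 31 + 30 + 31 + 31 + 30 + 31 + 6 = 416.

416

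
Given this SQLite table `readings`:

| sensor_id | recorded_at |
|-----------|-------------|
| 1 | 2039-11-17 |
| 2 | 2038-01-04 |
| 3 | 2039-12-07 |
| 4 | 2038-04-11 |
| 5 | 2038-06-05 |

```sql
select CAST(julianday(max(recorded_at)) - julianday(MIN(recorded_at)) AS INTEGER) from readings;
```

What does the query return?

MIN = 2038-01-04, MAX = 2039-12-07.
27 days remain in January 2038 after the 4th (31 − 4).
Full months from February 2038 through November 2039 contribute their day counts.
Then 7 days into December 2039.
Total: 27 + 28 + 31 + 30 + 31 + 30 + 31 + 31 + 30 + 31 + 30 + 31 + 31 + 28 + 31 + 30 + 31 + 30 + 31 + 31 + 30 + 31 + 30 + 7 = 702.

702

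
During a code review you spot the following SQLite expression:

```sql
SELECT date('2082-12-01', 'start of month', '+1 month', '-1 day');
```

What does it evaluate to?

`start of month` rewinds 2082-12-01 to 2082-12-01.
Adding +1 month to 2082-12-01 gives 2083-01-01.
Going back 1 day from 2083-01-01 reaches 2082-12-31 (last day of December, 31 days).

2082-12-31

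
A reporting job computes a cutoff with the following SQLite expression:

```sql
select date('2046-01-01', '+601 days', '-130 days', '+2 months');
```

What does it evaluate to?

2047-06-17

Applying '+601 days' to 2046-01-01: counting 601 days forward gives 2047-08-25.
Applying '-130 days' to 2047-08-25: counting 130 days back gives 2047-04-17.
Adding +2 months to 2047-04-17 gives 2047-06-17.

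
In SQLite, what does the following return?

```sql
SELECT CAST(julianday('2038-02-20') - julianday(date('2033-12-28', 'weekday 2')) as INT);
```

`weekday 2` advances to the next Tuesday; 2033-12-28 is a Wednesday, so it moves forward to 2034-01-03.
28 days remain in January 2034 after the 3rd (31 − 3).
Full months from February 2034 through January 2038 contribute their day counts.
Then 20 days into February 2038.
Total: 28 + 28 + 31 + 30 + 31 + 30 + 31 + 31 + 30 + 31 + 30 + 31 + 31 + 28 + 31 + 30 + 31 + 30 + 31 + 31 + 30 + 31 + 30 + 31 + 31 + 29 + 31 + 30 + 31 + 30 + 31 + 31 + 30 + 31 + 30 + 31 + 31 + 28 + 31 + 30 + 31 + 30 + 31 + 31 + 30 + 31 + 30 + 31 + 31 + 20 = 1509.

1509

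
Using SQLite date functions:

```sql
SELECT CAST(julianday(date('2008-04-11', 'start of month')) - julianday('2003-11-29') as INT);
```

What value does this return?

`start of month` rewinds 2008-04-11 to 2008-04-01.
1 day remains in November 2003 after the 29th (30 − 29).
Full months from December 2003 through March 2008 contribute their day counts.
Then 1 day into April 2008.
Total: 1 + 31 + 31 + 29 + 31 + 30 + 31 + 30 + 31 + 31 + 30 + 31 + 30 + 31 + 31 + 28 + 31 + 30 + 31 + 30 + 31 + 31 + 30 + 31 + 30 + 31 + 31 + 28 + 31 + 30 + 31 + 30 + 31 + 31 + 30 + 31 + 30 + 31 + 31 + 28 + 31 + 30 + 31 + 30 + 31 + 31 + 30 + 31 + 30 + 31 + 31 + 29 + 31 + 1 = 1585.

1585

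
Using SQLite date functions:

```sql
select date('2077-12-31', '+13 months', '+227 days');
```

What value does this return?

2079-09-15

Adding +13 months to 2077-12-31 gives 2079-01-31.
Applying '+227 days' to 2079-01-31: counting 227 days forward gives 2079-09-15.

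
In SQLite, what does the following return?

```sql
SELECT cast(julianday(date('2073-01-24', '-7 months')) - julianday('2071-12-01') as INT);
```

Adding -7 months to 2073-01-24 gives 2072-06-24.
30 days remain in December 2071 after the 1st (31 − 1).
January 2072: 31 days.
February 2072: 29 days (leap year).
March 2072: 31 days.
April 2072: 30 days.
May 2072: 31 days.
Then 24 days into June 2072.
Total: 30 + 31 + 29 + 31 + 30 + 31 + 24 = 206.

206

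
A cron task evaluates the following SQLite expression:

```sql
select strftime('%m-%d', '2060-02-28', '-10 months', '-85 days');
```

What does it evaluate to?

First apply '-10 months', '-85 days': 2060-02-28 → 2059-02-02.
`%m-%d` extracts the month-day: 02-02.

02-02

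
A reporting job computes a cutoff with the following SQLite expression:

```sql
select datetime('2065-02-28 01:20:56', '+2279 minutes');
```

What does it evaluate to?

2279 minutes = 37h 59m; +2279 minutes from 2065-02-28 01:20:56 is 2065-03-01 15:19:56 (crosses midnight).

2065-03-01 15:19:56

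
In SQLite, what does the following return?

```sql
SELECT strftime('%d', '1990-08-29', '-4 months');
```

29

First apply '-4 months': 1990-08-29 → 1990-04-29.
`%d` extracts the 2-digit day of month: 29.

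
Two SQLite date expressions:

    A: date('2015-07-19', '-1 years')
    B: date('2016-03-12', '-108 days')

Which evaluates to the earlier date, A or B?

A = 2014-07-19.
B = 2015-11-25.
A is earlier.

A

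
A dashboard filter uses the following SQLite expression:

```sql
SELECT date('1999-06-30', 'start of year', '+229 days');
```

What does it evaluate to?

1999-08-18

`start of year` rewinds 1999-06-30 to 1999-01-01.
Applying '+229 days' to 1999-01-01: counting 229 days forward gives 1999-08-18.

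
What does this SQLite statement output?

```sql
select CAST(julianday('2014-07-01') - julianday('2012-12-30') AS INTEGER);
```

1 day remains in December 2012 after the 30th (31 − 30).
Full months from January 2013 through June 2014 contribute their day counts.
Then 1 day into July 2014.
Total: 1 + 31 + 28 + 31 + 30 + 31 + 30 + 31 + 31 + 30 + 31 + 30 + 31 + 31 + 28 + 31 + 30 + 31 + 30 + 1 = 548.

548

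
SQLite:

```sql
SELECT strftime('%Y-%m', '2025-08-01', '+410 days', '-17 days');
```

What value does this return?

First apply '+410 days', '-17 days': 2025-08-01 → 2026-08-29.
`%Y-%m` extracts the year-month: 2026-08.

2026-08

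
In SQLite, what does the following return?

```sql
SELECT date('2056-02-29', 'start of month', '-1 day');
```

2056-01-31

`start of month` rewinds 2056-02-29 to 2056-02-01.
Going back 1 day from 2056-02-01 reaches 2056-01-31 (last day of January, 31 days).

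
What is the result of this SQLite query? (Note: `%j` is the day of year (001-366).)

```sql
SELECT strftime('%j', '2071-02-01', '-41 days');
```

First apply '-41 days': 2071-02-01 → 2070-12-22.
Day-of-year for 2070-12-22: days since 2070-01-01 inclusive = 356, zero-padded to 356.

356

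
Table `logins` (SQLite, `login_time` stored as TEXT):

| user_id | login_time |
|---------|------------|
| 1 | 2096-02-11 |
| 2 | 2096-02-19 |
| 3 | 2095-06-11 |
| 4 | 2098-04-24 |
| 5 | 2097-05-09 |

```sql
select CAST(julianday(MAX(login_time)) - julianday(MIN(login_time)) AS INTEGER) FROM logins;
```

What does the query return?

1048

MIN = 2095-06-11, MAX = 2098-04-24.
19 days remain in June 2095 after the 11th (30 − 11).
Full months from July 2095 through March 2098 contribute their day counts.
Then 24 days into April 2098.
Total: 19 + 31 + 31 + 30 + 31 + 30 + 31 + 31 + 29 + 31 + 30 + 31 + 30 + 31 + 31 + 30 + 31 + 30 + 31 + 31 + 28 + 31 + 30 + 31 + 30 + 31 + 31 + 30 + 31 + 30 + 31 + 31 + 28 + 31 + 24 = 1048.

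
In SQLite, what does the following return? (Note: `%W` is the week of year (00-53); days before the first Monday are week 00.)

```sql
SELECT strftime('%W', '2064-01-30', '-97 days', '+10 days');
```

44

First apply '-97 days', '+10 days': 2064-01-30 → 2063-11-04.
2063-11-04 is a Sunday. SQLite's %W counts Mondays since the year started; the result is 44.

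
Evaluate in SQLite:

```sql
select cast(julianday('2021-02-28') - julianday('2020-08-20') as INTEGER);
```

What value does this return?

11 days remain in August 2020 after the 20th (31 − 20).
September 2020: 30 days.
October 2020: 31 days.
November 2020: 30 days.
December 2020: 31 days.
January 2021: 31 days.
Then 28 days into February 2021.
Total: 11 + 30 + 31 + 30 + 31 + 31 + 28 = 192.

192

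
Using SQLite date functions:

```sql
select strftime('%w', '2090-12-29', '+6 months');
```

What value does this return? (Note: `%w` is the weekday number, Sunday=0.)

First apply '+6 months': 2090-12-29 → 2091-06-29.
2091-06-29 is a Friday; with Sunday=0 that is 5.

5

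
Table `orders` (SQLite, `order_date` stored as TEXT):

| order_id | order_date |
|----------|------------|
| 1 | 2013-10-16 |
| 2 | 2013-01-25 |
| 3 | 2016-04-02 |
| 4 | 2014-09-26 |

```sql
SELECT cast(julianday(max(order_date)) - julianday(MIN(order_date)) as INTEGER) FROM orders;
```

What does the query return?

MIN = 2013-01-25, MAX = 2016-04-02.
6 days remain in January 2013 after the 25th (31 − 25).
Full months from February 2013 through March 2016 contribute their day counts.
Then 2 days into April 2016.
Total: 6 + 28 + 31 + 30 + 31 + 30 + 31 + 31 + 30 + 31 + 30 + 31 + 31 + 28 + 31 + 30 + 31 + 30 + 31 + 31 + 30 + 31 + 30 + 31 + 31 + 28 + 31 + 30 + 31 + 30 + 31 + 31 + 30 + 31 + 30 + 31 + 31 + 29 + 31 + 2 = 1163.

1163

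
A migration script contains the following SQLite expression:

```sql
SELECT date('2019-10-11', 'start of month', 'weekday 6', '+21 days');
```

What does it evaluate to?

`start of month` rewinds 2019-10-11 to 2019-10-01.
`weekday 6` advances to the next Saturday; 2019-10-01 is a Tuesday, so it moves forward to 2019-10-05.
Advancing 21 more days within October lands on 2019-10-26.

2019-10-26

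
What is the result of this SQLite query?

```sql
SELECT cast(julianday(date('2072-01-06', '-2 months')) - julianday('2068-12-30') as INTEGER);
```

1041

Adding -2 months to 2072-01-06 gives 2071-11-06.
1 day remains in December 2068 after the 30th (31 − 30).
Full months from January 2069 through October 2071 contribute their day counts.
Then 6 days into November 2071.
Total: 1 + 31 + 28 + 31 + 30 + 31 + 30 + 31 + 31 + 30 + 31 + 30 + 31 + 31 + 28 + 31 + 30 + 31 + 30 + 31 + 31 + 30 + 31 + 30 + 31 + 31 + 28 + 31 + 30 + 31 + 30 + 31 + 31 + 30 + 31 + 6 = 1041.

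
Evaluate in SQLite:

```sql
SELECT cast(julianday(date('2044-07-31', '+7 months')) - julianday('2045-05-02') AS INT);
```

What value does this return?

Adding +7 months to 2044-07-31 targets 2045-02-31. February 2045 has only 28 days, so SQLite normalizes the 3-day overflow forward to 2045-03-03.
28 days remain in March 2045 after the 3rd (31 − 3).
April 2045: 30 days.
Then 2 days into May 2045.
Total: 28 + 30 + 2 = 60.
The subtraction is earlier − later, so the result is −60 → -60.

-60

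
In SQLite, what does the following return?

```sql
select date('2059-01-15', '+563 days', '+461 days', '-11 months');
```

2060-12-04

Applying '+563 days' to 2059-01-15: counting 563 days forward gives 2060-07-31.
Applying '+461 days' to 2060-07-31: counting 461 days forward gives 2061-11-04.
Adding -11 months to 2061-11-04 gives 2060-12-04.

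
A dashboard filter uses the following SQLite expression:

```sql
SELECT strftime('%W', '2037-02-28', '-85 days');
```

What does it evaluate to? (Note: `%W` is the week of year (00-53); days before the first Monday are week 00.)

First apply '-85 days': 2037-02-28 → 2036-12-05.
2036-12-05 is a Friday. SQLite's %W counts Mondays since the year started; the result is 48.

48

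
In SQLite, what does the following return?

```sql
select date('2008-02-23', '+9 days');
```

2008-03-03

February 2008 has 29 days; 6 remain after the 23rd, so 7 days reach 2008-03-01.
Advancing 2 more days within March lands on 2008-03-03.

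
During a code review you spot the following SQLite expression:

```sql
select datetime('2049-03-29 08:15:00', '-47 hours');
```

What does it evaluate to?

2049-03-27 09:15:00

-47 hours from 2049-03-29 08:15:00 is 2049-03-27 09:15:00 (crosses midnight).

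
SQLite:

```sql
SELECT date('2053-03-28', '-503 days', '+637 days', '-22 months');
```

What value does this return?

2051-10-09

Applying '-503 days' to 2053-03-28: counting 503 days back gives 2051-11-11.
Applying '+637 days' to 2051-11-11: counting 637 days forward gives 2053-08-09.
Adding -22 months to 2053-08-09 gives 2051-10-09.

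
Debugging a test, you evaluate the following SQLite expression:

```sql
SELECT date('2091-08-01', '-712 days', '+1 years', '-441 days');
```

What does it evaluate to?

Applying '-712 days' to 2091-08-01: counting 712 days back gives 2089-08-19.
Adding +1 year to 2089-08-19 gives 2090-08-19.
Applying '-441 days' to 2090-08-19: counting 441 days back gives 2089-06-04.

2089-06-04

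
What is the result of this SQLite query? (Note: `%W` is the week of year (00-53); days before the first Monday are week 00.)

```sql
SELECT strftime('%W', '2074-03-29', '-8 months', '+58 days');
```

39

First apply '-8 months', '+58 days': 2074-03-29 → 2073-09-25.
2073-09-25 is a Monday. SQLite's %W counts Mondays since the year started; the result is 39.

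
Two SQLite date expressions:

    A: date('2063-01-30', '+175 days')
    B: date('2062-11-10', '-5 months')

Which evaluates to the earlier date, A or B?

B

A = 2063-07-24.
B = 2062-06-10.
B is earlier.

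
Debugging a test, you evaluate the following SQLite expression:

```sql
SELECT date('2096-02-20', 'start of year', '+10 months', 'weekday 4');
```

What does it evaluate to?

`start of year` rewinds 2096-02-20 to 2096-01-01.
Adding +10 months to 2096-01-01 gives 2096-11-01.
`weekday 4` advances to the next Thursday; 2096-11-01 is already a Thursday, so it stays at 2096-11-01.

2096-11-01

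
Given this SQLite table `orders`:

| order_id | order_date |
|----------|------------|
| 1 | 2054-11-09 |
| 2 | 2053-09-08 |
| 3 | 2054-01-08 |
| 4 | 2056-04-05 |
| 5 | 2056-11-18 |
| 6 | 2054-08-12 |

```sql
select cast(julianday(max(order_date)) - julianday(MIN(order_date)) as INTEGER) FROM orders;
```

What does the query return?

MIN = 2053-09-08, MAX = 2056-11-18.
22 days remain in September 2053 after the 8th (30 − 8).
Full months from October 2053 through October 2056 contribute their day counts.
Then 18 days into November 2056.
Total: 22 + 31 + 30 + 31 + 31 + 28 + 31 + 30 + 31 + 30 + 31 + 31 + 30 + 31 + 30 + 31 + 31 + 28 + 31 + 30 + 31 + 30 + 31 + 31 + 30 + 31 + 30 + 31 + 31 + 29 + 31 + 30 + 31 + 30 + 31 + 31 + 30 + 31 + 18 = 1167.

1167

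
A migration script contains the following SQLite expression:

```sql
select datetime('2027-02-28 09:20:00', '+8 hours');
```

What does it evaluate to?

2027-02-28 17:20:00

+8 hours from 2027-02-28 09:20:00 is 2027-02-28 17:20:00.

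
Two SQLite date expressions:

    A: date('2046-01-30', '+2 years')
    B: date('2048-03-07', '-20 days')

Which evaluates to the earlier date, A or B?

A

A = 2048-01-30.
B = 2048-02-16.
A is earlier.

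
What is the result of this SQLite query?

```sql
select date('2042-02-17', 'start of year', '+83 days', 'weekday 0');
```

2042-03-30

`start of year` rewinds 2042-02-17 to 2042-01-01.
Applying '+83 days' to 2042-01-01: counting 83 days forward gives 2042-03-25.
`weekday 0` advances to the next Sunday; 2042-03-25 is a Tuesday, so it moves forward to 2042-03-30.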